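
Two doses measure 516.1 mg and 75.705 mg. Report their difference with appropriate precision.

440.4 mg

516.1 mg − 75.705 mg = 440.395 mg.
Addition/subtraction keeps the fewest decimal places: 516.1 → 1 decimal place, 75.705 → 3 decimal places; limit is 1.
Rounded to 1 decimal place: 440.4 mg.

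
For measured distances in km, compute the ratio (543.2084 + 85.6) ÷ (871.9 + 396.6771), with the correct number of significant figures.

0.4957

543.2084 + 85.6 = 628.8084, limited to 1 d.p. → 4 s.f.; 871.9 + 396.6771 = 1268.5771, limited to 1 d.p. → 5 s.f.
Carrying full precision, 628.8084 ÷ 1268.5771 = 0.49568008125…; keep min(4, 5) = 4 s.f.
Rounded to 4 significant figures: 0.4957.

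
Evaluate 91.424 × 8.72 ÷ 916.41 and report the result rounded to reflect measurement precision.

91.424 × 8.72 ÷ 916.41 = 0.869935160027…
Multiplication/division keeps the fewest significant figures: 91.424 → 5 s.f., 8.72 → 3 s.f., 916.41 → 5 s.f.; limit is 3.
Rounded to 3 significant figures: 8.70 × 10⁻¹.

8.70 × 10⁻¹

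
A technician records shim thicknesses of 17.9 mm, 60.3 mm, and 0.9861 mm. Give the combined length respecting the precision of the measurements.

79.2 mm

17.9 mm + 60.3 mm + 0.9861 mm = 79.1861 mm.
Addition/subtraction keeps the fewest decimal places: 17.9 → 1 decimal place, 60.3 → 1 decimal place, 0.9861 → 4 decimal places; limit is 1.
Rounded to 1 decimal place: 79.2 mm.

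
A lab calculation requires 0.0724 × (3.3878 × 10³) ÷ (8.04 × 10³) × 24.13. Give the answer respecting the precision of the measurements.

0.0724 × (3.3878 × 10³) ÷ (8.04 × 10³) × 24.13 = 0.736135230547…
Multiplication/division keeps the fewest significant figures: 0.0724 → 3 s.f., 3.3878 × 10³ → 5 s.f., 8.04 × 10³ → 3 s.f., 24.13 → 4 s.f.; limit is 3.
Rounded to 3 significant figures: 0.736.

0.736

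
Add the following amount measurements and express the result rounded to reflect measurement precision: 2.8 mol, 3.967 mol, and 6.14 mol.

12.9 mol

2.8 mol + 3.967 mol + 6.14 mol = 12.907 mol.
Addition/subtraction keeps the fewest decimal places: 2.8 → 1 decimal place, 3.967 → 3 decimal places, 6.14 → 2 decimal places; limit is 1.
Rounded to 1 decimal place: 12.9 mol.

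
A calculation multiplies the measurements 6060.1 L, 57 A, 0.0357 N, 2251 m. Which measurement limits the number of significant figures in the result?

57 A

6060.1 L → 5 s.f.; 57 A → 2 s.f.; 0.0357 N → 3 s.f.; 2251 m → 4 s.f.
The fewest is 2 significant figures, from 57 A.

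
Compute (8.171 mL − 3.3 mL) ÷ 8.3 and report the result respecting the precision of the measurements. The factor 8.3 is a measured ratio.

0.59 mL

8.171 mL − 3.3 mL = 4.871 mL; the difference is limited to 1 decimal place (2 s.f.).
Carrying full precision, 4.871 ÷ 8.3 = 0.58686746988… mL; 8.3 has 2 s.f., so the result keeps min(2, 2) = 2 s.f.
Rounded to 2 significant figures: 0.59 mL.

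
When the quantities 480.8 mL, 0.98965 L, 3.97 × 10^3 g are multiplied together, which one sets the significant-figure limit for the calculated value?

3.97 × 10^3 g

480.8 mL → 4 s.f.; 0.98965 L → 5 s.f.; 3.97 × 10^3 g → 3 s.f.
The fewest is 3 significant figures, from 3.97 × 10^3 g.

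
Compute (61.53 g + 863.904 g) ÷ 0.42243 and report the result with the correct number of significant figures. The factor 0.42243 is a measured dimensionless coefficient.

2190.7 g

61.53 g + 863.904 g = 925.434 g; the sum is limited to 2 decimal places (5 s.f.).
Carrying full precision, 925.434 ÷ 0.42243 = 2190.73929408… g; 0.42243 has 5 s.f., so the result keeps min(5, 5) = 5 s.f.
Rounded to 5 significant figures: 2190.7 g.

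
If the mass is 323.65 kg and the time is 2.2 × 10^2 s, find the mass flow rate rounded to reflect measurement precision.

1.5 kg/s

mass flow rate = 323.65 kg ÷ 2.2 × 10^2 s = 1.47113636364… kg/s.
323.65 has 5 significant figures; 2.2 × 10^2 has 2.
Division/multiplication keeps the fewest: 2 significant figures.
Rounded: 1.5 kg/s.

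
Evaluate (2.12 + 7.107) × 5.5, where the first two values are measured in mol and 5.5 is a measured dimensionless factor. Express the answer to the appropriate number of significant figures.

51 mol

2.12 mol + 7.107 mol = 9.227 mol; the sum is limited to 2 decimal places (3 s.f.).
Carrying full precision, 9.227 × 5.5 = 50.7485 mol; 5.5 has 2 s.f., so the result keeps min(3, 2) = 2 s.f.
Rounded to 2 significant figures: 51 mol.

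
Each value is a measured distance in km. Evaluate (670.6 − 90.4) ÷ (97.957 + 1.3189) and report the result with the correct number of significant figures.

5.844

670.6 − 90.4 = 580.2, limited to 1 d.p. → 4 s.f.; 97.957 + 1.3189 = 99.2759, limited to 3 d.p. → 5 s.f.
Carrying full precision, 580.2 ÷ 99.2759 = 5.84431871179…; keep min(4, 5) = 4 s.f.
Rounded to 4 significant figures: 5.844.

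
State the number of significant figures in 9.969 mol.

9.969: every digit is nonzero and significant.

4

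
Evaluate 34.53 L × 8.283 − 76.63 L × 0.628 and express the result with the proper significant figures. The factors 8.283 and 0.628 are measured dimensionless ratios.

34.53 × 8.283 = 286.01199 → 286.0 L (4 s.f., last digit at the 10^-1 place).
76.63 × 0.628 = 48.12364 → 48.1 L (3 s.f., last digit at the 10^-1 place).
Difference: 237.88835 L; keep the coarser place, 10^-1.
Result: 237.9 L.

237.9 L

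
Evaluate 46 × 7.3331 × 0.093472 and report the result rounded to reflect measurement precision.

46 × 7.3331 × 0.093472 = 31.5302180672
Multiplication/division keeps the fewest significant figures: 46 → 2 s.f., 7.3331 → 5 s.f., 0.093472 → 5 s.f.; limit is 2.
Rounded to 2 significant figures: 32.

32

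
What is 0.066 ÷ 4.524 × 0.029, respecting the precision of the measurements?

4.2 × 10⁻⁴

0.066 ÷ 4.524 × 0.029 = 0.000423076923077…
Multiplication/division keeps the fewest significant figures: 0.066 → 2 s.f., 4.524 → 4 s.f., 0.029 → 2 s.f.; limit is 2.
Rounded to 2 significant figures: 4.2 × 10⁻⁴.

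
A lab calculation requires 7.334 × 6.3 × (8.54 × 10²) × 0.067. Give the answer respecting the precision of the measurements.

7.334 × 6.3 × (8.54 × 10²) × 0.067 = 2643.7119156
Multiplication/division keeps the fewest significant figures: 7.334 → 4 s.f., 6.3 → 2 s.f., 8.54 × 10² → 3 s.f., 0.067 → 2 s.f.; limit is 2.
Rounded to 2 significant figures: 2.6 × 10³.

2.6 × 10³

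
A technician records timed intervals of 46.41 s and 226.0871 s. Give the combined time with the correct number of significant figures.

272.50 s

46.41 s + 226.0871 s = 272.4971 s.
Addition/subtraction keeps the fewest decimal places: 46.41 → 2 decimal places, 226.0871 → 4 decimal places; limit is 2.
Rounded to 2 decimal places: 272.50 s.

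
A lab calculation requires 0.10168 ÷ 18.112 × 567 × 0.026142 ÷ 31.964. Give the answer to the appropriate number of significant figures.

0.10168 ÷ 18.112 × 567 × 0.026142 ÷ 31.964 = 0.00260333390938…
Multiplication/division keeps the fewest significant figures: 0.10168 → 5 s.f., 18.112 → 5 s.f., 567 → 3 s.f., 0.026142 → 5 s.f., 31.964 → 5 s.f.; limit is 3.
Rounded to 3 significant figures: 0.00260.

0.00260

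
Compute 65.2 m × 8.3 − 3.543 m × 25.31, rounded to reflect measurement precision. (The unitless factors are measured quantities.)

4.5 × 10^2 m

65.2 × 8.3 = 541.16 → 5.4 × 10^2 m (2 s.f., last digit at the 10^1 place).
3.543 × 25.31 = 89.67333 → 89.67 m (4 s.f., last digit at the 10^-2 place).
Difference: 451.48667 m; keep the coarser place, 10^1.
Result: 4.5 × 10^2 m.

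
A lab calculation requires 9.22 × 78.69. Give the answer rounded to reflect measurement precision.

9.22 × 78.69 = 725.5218
Multiplication/division keeps the fewest significant figures: 9.22 → 3 s.f., 78.69 → 4 s.f.; limit is 3.
Rounded to 3 significant figures: 726.

726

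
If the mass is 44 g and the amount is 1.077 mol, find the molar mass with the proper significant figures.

41 g/mol

molar mass = 44 g ÷ 1.077 mol = 40.8542246982… g/mol.
44 has 2 significant figures; 1.077 has 4.
Division/multiplication keeps the fewest: 2 significant figures.
Rounded: 41 g/mol.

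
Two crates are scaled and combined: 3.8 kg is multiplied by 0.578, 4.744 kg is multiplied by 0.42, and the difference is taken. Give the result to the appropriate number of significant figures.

0.2 kg

3.8 × 0.578 = 2.1964 → 2.2 kg (2 s.f., last digit at the 10^-1 place).
4.744 × 0.42 = 1.99248 → 2.0 kg (2 s.f., last digit at the 10^-1 place).
Difference: 0.20392 kg; keep the coarser place, 10^-1.
Result: 0.2 kg.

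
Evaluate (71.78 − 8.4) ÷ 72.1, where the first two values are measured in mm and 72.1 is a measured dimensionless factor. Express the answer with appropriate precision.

71.78 mm − 8.4 mm = 63.38 mm; the difference is limited to 1 decimal place (3 s.f.).
Carrying full precision, 63.38 ÷ 72.1 = 0.879056865465… mm; 72.1 has 3 s.f., so the result keeps min(3, 3) = 3 s.f.
Rounded to 3 significant figures: 0.879 mm.

0.879 mm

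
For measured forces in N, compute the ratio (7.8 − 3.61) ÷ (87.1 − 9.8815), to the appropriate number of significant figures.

0.054

7.8 − 3.61 = 4.19, limited to 1 d.p. → 2 s.f.; 87.1 − 9.8815 = 77.2185, limited to 1 d.p. → 3 s.f.
Carrying full precision, 4.19 ÷ 77.2185 = 0.0542616082933…; keep min(2, 3) = 2 s.f.
Rounded to 2 significant figures: 0.054.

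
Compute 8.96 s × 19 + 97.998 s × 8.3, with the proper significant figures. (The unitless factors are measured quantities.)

8.96 × 19 = 170.24 → 1.7 × 10² s (2 s.f., last digit at the 10^1 place).
97.998 × 8.3 = 813.3834 → 8.1 × 10² s (2 s.f., last digit at the 10^1 place).
Sum: 983.6234 s; keep the coarser place, 10^1.
Result: 9.8 × 10² s.

9.8 × 10² s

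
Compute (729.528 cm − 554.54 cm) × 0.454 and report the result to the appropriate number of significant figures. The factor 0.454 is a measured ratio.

729.528 cm − 554.54 cm = 174.988 cm; the difference is limited to 2 decimal places (5 s.f.).
Carrying full precision, 174.988 × 0.454 = 79.444552 cm; 0.454 has 3 s.f., so the result keeps min(5, 3) = 3 s.f.
Rounded to 3 significant figures: 79.4 cm.

79.4 cm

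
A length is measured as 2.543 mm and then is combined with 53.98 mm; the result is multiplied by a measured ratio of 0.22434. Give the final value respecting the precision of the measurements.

2.543 mm + 53.98 mm = 56.523 mm; the sum is limited to 2 decimal places (4 s.f.).
Carrying full precision, 56.523 × 0.22434 = 12.68036982 mm; 0.22434 has 5 s.f., so the result keeps min(4, 5) = 4 s.f.
Rounded to 4 significant figures: 12.68 mm.

12.68 mm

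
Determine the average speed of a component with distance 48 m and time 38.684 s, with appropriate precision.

average speed = 48 m ÷ 38.684 s = 1.24082307931… m/s.
48 has 2 significant figures; 38.684 has 5.
Division/multiplication keeps the fewest: 2 significant figures.
Rounded: 1.2 m/s.

1.2 m/s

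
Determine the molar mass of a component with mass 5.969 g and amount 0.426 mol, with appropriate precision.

14.0 g/mol

molar mass = 5.969 g ÷ 0.426 mol = 14.0117370892… g/mol.
5.969 has 4 significant figures; 0.426 has 3.
Division/multiplication keeps the fewest: 3 significant figures.
Rounded: 14.0 g/mol.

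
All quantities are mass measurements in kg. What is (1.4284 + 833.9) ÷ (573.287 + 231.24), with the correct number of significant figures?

1.4284 + 833.9 = 835.3284, limited to 1 d.p. → 4 s.f.; 573.287 + 231.24 = 804.527, limited to 2 d.p. → 5 s.f.
Carrying full precision, 835.3284 ÷ 804.527 = 1.03828510417…; keep min(4, 5) = 4 s.f.
Rounded to 4 significant figures: 1.038.

1.038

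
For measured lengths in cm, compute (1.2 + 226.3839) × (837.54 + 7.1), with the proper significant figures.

1.922 × 10⁵ cm²

1.2 + 226.3839 = 227.5839, limited to 1 d.p. → 4 s.f.; 837.54 + 7.1 = 844.64, limited to 1 d.p. → 4 s.f.
Carrying full precision, 227.5839 × 844.64 = 192226.465296; keep min(4, 4) = 4 s.f.
Rounded to 4 significant figures: 1.922 × 10⁵ cm².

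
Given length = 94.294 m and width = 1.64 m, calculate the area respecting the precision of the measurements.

1.55 × 10² m²

area = 94.294 m × 1.64 m = 154.64216 m².
94.294 has 5 significant figures; 1.64 has 3.
Division/multiplication keeps the fewest: 3 significant figures.
Rounded: 1.55 × 10² m².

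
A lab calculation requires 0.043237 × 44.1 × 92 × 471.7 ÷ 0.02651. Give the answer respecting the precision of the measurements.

0.043237 × 44.1 × 92 × 471.7 ÷ 0.02651 = 3121318.7278…
Multiplication/division keeps the fewest significant figures: 0.043237 → 5 s.f., 44.1 → 3 s.f., 92 → 2 s.f., 471.7 → 4 s.f., 0.02651 → 4 s.f.; limit is 2.
Rounded to 2 significant figures: 3.1 × 10⁶.

3.1 × 10⁶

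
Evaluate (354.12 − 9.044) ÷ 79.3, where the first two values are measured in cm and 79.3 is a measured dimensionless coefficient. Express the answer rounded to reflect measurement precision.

4.35 cm

354.12 cm − 9.044 cm = 345.076 cm; the difference is limited to 2 decimal places (5 s.f.).
Carrying full precision, 345.076 ÷ 79.3 = 4.3515258512… cm; 79.3 has 3 s.f., so the result keeps min(5, 3) = 3 s.f.
Rounded to 3 significant figures: 4.35 cm.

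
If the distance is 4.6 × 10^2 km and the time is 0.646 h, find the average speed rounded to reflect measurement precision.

average speed = 4.6 × 10^2 km ÷ 0.646 h = 712.074303406… km/h.
4.6 × 10^2 has 2 significant figures; 0.646 has 3.
Division/multiplication keeps the fewest: 2 significant figures.
Rounded: 7.1 × 10^2 km/h.

7.1 × 10^2 km/h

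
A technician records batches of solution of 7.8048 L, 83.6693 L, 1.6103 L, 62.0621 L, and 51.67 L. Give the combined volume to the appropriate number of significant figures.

7.8048 L + 83.6693 L + 1.6103 L + 62.0621 L + 51.67 L = 206.8165 L.
Addition/subtraction keeps the fewest decimal places: 7.8048 → 4 decimal places, 83.6693 → 4 decimal places, 1.6103 → 4 decimal places, 62.0621 → 4 decimal places, 51.67 → 2 decimal places; limit is 2.
Rounded to 2 decimal places: 206.82 L.

206.82 L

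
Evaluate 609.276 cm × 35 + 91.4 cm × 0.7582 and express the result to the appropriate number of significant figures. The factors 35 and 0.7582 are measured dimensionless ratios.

609.276 × 35 = 21324.66 → 2.1 × 10^4 cm (2 s.f., last digit at the 10^3 place).
91.4 × 0.7582 = 69.29948 → 69.3 cm (3 s.f., last digit at the 10^-1 place).
Sum: 21393.95948 cm; keep the coarser place, 10^3.
Result: 2.1 × 10^4 cm.

2.1 × 10^4 cm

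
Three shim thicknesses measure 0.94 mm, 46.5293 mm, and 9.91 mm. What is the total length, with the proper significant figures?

0.94 mm + 46.5293 mm + 9.91 mm = 57.3793 mm.
Addition/subtraction keeps the fewest decimal places: 0.94 → 2 decimal places, 46.5293 → 4 decimal places, 9.91 → 2 decimal places; limit is 2.
Rounded to 2 decimal places: 57.38 mm.

57.38 mm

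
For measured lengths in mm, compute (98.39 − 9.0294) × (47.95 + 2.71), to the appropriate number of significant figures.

4527 mm²

98.39 − 9.0294 = 89.3606, limited to 2 d.p. → 4 s.f.; 47.95 + 2.71 = 50.66, limited to 2 d.p. → 4 s.f.
Carrying full precision, 89.3606 × 50.66 = 4527.007996; keep min(4, 4) = 4 s.f.
Rounded to 4 significant figures: 4527 mm².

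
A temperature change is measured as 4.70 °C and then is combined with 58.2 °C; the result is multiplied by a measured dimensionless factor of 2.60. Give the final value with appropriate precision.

164 °C

4.70 °C + 58.2 °C = 62.90 °C; the sum is limited to 1 decimal place (3 s.f.).
Carrying full precision, 62.90 × 2.60 = 163.54 °C; 2.60 has 3 s.f., so the result keeps min(3, 3) = 3 s.f.
Rounded to 3 significant figures: 164 °C.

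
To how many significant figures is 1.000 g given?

4

1.000: trailing zeros after a decimal point are significant.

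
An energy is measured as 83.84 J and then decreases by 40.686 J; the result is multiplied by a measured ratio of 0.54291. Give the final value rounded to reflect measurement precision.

23.43 J

83.84 J − 40.686 J = 43.154 J; the difference is limited to 2 decimal places (4 s.f.).
Carrying full precision, 43.154 × 0.54291 = 23.42873814 J; 0.54291 has 5 s.f., so the result keeps min(4, 5) = 4 s.f.
Rounded to 4 significant figures: 23.43 J.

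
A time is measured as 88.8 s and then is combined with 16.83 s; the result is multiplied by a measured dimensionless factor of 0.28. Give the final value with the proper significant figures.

88.8 s + 16.83 s = 105.63 s; the sum is limited to 1 decimal place (4 s.f.).
Carrying full precision, 105.63 × 0.28 = 29.5764 s; 0.28 has 2 s.f., so the result keeps min(4, 2) = 2 s.f.
Rounded to 2 significant figures: 30. s.

30. s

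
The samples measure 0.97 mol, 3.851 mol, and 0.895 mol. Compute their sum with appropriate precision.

0.97 mol + 3.851 mol + 0.895 mol = 5.716 mol.
Addition/subtraction keeps the fewest decimal places: 0.97 → 2 decimal places, 3.851 → 3 decimal places, 0.895 → 3 decimal places; limit is 2.
Rounded to 2 decimal places: 5.72 mol.

5.72 mol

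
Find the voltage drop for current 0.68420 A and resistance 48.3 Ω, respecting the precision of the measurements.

voltage drop = 0.68420 A × 48.3 Ω = 33.04686 V.
0.68420 has 5 significant figures; 48.3 has 3.
Division/multiplication keeps the fewest: 3 significant figures.
Rounded: 33.0 V.

33.0 V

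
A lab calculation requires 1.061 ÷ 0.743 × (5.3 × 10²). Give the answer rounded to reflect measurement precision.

1.061 ÷ 0.743 × (5.3 × 10²) = 756.837146703…
Multiplication/division keeps the fewest significant figures: 1.061 → 4 s.f., 0.743 → 3 s.f., 5.3 × 10² → 2 s.f.; limit is 2.
Rounded to 2 significant figures: 7.6 × 10².

7.6 × 10²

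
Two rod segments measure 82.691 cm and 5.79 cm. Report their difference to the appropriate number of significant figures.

76.90 cm

82.691 cm − 5.79 cm = 76.901 cm.
Addition/subtraction keeps the fewest decimal places: 82.691 → 3 decimal places, 5.79 → 2 decimal places; limit is 2.
Rounded to 2 decimal places: 76.90 cm.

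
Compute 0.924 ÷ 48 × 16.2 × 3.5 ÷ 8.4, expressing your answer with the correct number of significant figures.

0.924 ÷ 48 × 16.2 × 3.5 ÷ 8.4 = 0.1299375
Multiplication/division keeps the fewest significant figures: 0.924 → 3 s.f., 48 → 2 s.f., 16.2 → 3 s.f., 3.5 → 2 s.f., 8.4 → 2 s.f.; limit is 2.
Rounded to 2 significant figures: 0.13.

0.13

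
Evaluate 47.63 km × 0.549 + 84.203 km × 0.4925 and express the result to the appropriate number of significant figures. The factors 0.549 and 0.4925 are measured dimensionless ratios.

47.63 × 0.549 = 26.14887 → 26.1 km (3 s.f., last digit at the 10^-1 place).
84.203 × 0.4925 = 41.4699775 → 41.47 km (4 s.f., last digit at the 10^-2 place).
Sum: 67.6188475 km; keep the coarser place, 10^-1.
Result: 67.6 km.

67.6 km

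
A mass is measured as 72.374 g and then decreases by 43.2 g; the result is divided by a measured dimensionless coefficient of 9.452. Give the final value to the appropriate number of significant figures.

72.374 g − 43.2 g = 29.174 g; the difference is limited to 1 decimal place (3 s.f.).
Carrying full precision, 29.174 ÷ 9.452 = 3.08654253068… g; 9.452 has 4 s.f., so the result keeps min(3, 4) = 3 s.f.
Rounded to 3 significant figures: 3.09 g.

3.09 g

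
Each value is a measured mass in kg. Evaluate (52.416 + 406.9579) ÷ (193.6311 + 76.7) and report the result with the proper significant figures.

52.416 + 406.9579 = 459.3739, limited to 3 d.p. → 6 s.f.; 193.6311 + 76.7 = 270.3311, limited to 1 d.p. → 4 s.f.
Carrying full precision, 459.3739 ÷ 270.3311 = 1.69930096833…; keep min(6, 4) = 4 s.f.
Rounded to 4 significant figures: 1.699.

1.699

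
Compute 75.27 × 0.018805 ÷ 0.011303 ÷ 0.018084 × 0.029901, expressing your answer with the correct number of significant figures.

75.27 × 0.018805 ÷ 0.011303 ÷ 0.018084 × 0.029901 = 207.058346145…
Multiplication/division keeps the fewest significant figures: 75.27 → 4 s.f., 0.018805 → 5 s.f., 0.011303 → 5 s.f., 0.018084 → 5 s.f., 0.029901 → 5 s.f.; limit is 4.
Rounded to 4 significant figures: 2.071 × 10^2.

2.071 × 10^2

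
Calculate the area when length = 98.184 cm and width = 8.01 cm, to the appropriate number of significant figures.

area = 98.184 cm × 8.01 cm = 786.45384 cm².
98.184 has 5 significant figures; 8.01 has 3.
Division/multiplication keeps the fewest: 3 significant figures.
Rounded: 786 cm².

786 cm²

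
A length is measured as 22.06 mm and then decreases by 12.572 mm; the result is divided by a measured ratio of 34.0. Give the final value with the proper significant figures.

22.06 mm − 12.572 mm = 9.488 mm; the difference is limited to 2 decimal places (3 s.f.).
Carrying full precision, 9.488 ÷ 34.0 = 0.279058823529… mm; 34.0 has 3 s.f., so the result keeps min(3, 3) = 3 s.f.
Rounded to 3 significant figures: 0.279 mm.

0.279 mm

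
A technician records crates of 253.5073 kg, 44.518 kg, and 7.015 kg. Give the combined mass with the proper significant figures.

305.040 kg

253.5073 kg + 44.518 kg + 7.015 kg = 305.0403 kg.
Addition/subtraction keeps the fewest decimal places: 253.5073 → 4 decimal places, 44.518 → 3 decimal places, 7.015 → 3 decimal places; limit is 3.
Rounded to 3 decimal places: 305.040 kg.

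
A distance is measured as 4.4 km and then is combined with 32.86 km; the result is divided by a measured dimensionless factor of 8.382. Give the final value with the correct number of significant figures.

4.45 km

4.4 km + 32.86 km = 37.26 km; the sum is limited to 1 decimal place (3 s.f.).
Carrying full precision, 37.26 ÷ 8.382 = 4.44523979957… km; 8.382 has 4 s.f., so the result keeps min(3, 4) = 3 s.f.
Rounded to 3 significant figures: 4.45 km.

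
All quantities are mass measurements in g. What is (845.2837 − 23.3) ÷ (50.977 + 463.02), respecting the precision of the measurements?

845.2837 − 23.3 = 821.9837, limited to 1 d.p. → 4 s.f.; 50.977 + 463.02 = 513.997, limited to 2 d.p. → 5 s.f.
Carrying full precision, 821.9837 ÷ 513.997 = 1.59919941167…; keep min(4, 5) = 4 s.f.
Rounded to 4 significant figures: 1.599.

1.599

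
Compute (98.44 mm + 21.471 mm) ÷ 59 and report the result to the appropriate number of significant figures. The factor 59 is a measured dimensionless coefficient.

2.0 mm

98.44 mm + 21.471 mm = 119.911 mm; the sum is limited to 2 decimal places (5 s.f.).
Carrying full precision, 119.911 ÷ 59 = 2.03238983051… mm; 59 has 2 s.f., so the result keeps min(5, 2) = 2 s.f.
Rounded to 2 significant figures: 2.0 mm.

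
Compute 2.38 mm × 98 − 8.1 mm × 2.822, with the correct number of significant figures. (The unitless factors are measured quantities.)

2.1 × 10² mm

2.38 × 98 = 233.24 → 2.3 × 10² mm (2 s.f., last digit at the 10^1 place).
8.1 × 2.822 = 22.8582 → 23 mm (2 s.f., last digit at the 10^0 place).
Difference: 210.3818 mm; keep the coarser place, 10^1.
Result: 2.1 × 10² mm.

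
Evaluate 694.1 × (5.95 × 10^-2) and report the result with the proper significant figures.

41.3

694.1 × (5.95 × 10^-2) = 41.29895
Multiplication/division keeps the fewest significant figures: 694.1 → 4 s.f., 5.95 × 10^-2 → 3 s.f.; limit is 3.
Rounded to 3 significant figures: 41.3.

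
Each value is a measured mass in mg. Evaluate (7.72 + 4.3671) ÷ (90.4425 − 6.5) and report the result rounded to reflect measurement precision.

7.72 + 4.3671 = 12.0871, limited to 2 d.p. → 4 s.f.; 90.4425 − 6.5 = 83.9425, limited to 1 d.p. → 3 s.f.
Carrying full precision, 12.0871 ÷ 83.9425 = 0.143992613992…; keep min(4, 3) = 3 s.f.
Rounded to 3 significant figures: 0.144.

0.144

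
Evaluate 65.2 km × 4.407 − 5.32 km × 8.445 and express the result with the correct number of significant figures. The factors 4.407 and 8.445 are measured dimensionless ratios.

65.2 × 4.407 = 287.3364 → 2.87 × 10^2 km (3 s.f., last digit at the 10^0 place).
5.32 × 8.445 = 44.9274 → 44.9 km (3 s.f., last digit at the 10^-1 place).
Difference: 242.409 km; keep the coarser place, 10^0.
Result: 242 km.

242 km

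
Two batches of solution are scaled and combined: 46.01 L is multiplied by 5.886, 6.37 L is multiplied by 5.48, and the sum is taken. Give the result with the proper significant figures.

305.7 L

46.01 × 5.886 = 270.81486 → 2.708 × 10^2 L (4 s.f., last digit at the 10^-1 place).
6.37 × 5.48 = 34.9076 → 34.9 L (3 s.f., last digit at the 10^-1 place).
Sum: 305.72246 L; keep the coarser place, 10^-1.
Result: 305.7 L.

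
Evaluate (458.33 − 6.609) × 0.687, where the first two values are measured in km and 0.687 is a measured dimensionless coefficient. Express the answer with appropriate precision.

310. km

458.33 km − 6.609 km = 451.721 km; the difference is limited to 2 decimal places (5 s.f.).
Carrying full precision, 451.721 × 0.687 = 310.332327 km; 0.687 has 3 s.f., so the result keeps min(5, 3) = 3 s.f.
Rounded to 3 significant figures: 310. km.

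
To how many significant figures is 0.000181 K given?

3

0.000181: leading zeros are not significant.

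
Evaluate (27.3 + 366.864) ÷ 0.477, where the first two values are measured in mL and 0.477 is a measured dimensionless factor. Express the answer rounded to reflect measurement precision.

8.26 × 10^2 mL

27.3 mL + 366.864 mL = 394.164 mL; the sum is limited to 1 decimal place (4 s.f.).
Carrying full precision, 394.164 ÷ 0.477 = 826.339622642… mL; 0.477 has 3 s.f., so the result keeps min(4, 3) = 3 s.f.
Rounded to 3 significant figures: 8.26 × 10^2 mL.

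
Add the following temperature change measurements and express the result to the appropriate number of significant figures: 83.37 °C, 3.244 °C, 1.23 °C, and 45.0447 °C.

83.37 °C + 3.244 °C + 1.23 °C + 45.0447 °C = 132.8887 °C.
Addition/subtraction keeps the fewest decimal places: 83.37 → 2 decimal places, 3.244 → 3 decimal places, 1.23 → 2 decimal places, 45.0447 → 4 decimal places; limit is 2.
Rounded to 2 decimal places: 1.3289 × 10² °C.

1.3289 × 10² °C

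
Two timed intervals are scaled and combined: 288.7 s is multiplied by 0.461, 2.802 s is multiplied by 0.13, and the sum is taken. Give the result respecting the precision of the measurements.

288.7 × 0.461 = 133.0907 → 133 s (3 s.f., last digit at the 10^0 place).
2.802 × 0.13 = 0.36426 → 0.36 s (2 s.f., last digit at the 10^-2 place).
Sum: 133.45496 s; keep the coarser place, 10^0.
Result: 133 s.

133 s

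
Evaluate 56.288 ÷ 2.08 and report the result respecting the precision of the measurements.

56.288 ÷ 2.08 = 27.0615384615…
Multiplication/division keeps the fewest significant figures: 56.288 → 5 s.f., 2.08 → 3 s.f.; limit is 3.
Rounded to 3 significant figures: 27.1.

27.1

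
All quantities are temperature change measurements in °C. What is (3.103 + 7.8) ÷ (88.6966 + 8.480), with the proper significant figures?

3.103 + 7.8 = 10.903, limited to 1 d.p. → 3 s.f.; 88.6966 + 8.480 = 97.1766, limited to 3 d.p. → 5 s.f.
Carrying full precision, 10.903 ÷ 97.1766 = 0.112197792473…; keep min(3, 5) = 3 s.f.
Rounded to 3 significant figures: 0.112.

0.112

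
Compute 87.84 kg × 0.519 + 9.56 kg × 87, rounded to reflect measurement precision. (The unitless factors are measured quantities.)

87.84 × 0.519 = 45.58896 → 45.6 kg (3 s.f., last digit at the 10^-1 place).
9.56 × 87 = 831.72 → 8.3 × 10² kg (2 s.f., last digit at the 10^1 place).
Sum: 877.30896 kg; keep the coarser place, 10^1.
Result: 8.8 × 10² kg.

8.8 × 10² kg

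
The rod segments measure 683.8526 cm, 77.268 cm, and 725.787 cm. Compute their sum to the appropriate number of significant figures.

1486.908 cm

683.8526 cm + 77.268 cm + 725.787 cm = 1486.9076 cm.
Addition/subtraction keeps the fewest decimal places: 683.8526 → 4 decimal places, 77.268 → 3 decimal places, 725.787 → 3 decimal places; limit is 3.
Rounded to 3 decimal places: 1486.908 cm.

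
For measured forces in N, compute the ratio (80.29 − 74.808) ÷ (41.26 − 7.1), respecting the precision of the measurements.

80.29 − 74.808 = 5.482, limited to 2 d.p. → 3 s.f.; 41.26 − 7.1 = 34.16, limited to 1 d.p. → 3 s.f.
Carrying full precision, 5.482 ÷ 34.16 = 0.160480093677…; keep min(3, 3) = 3 s.f.
Rounded to 3 significant figures: 0.160.

0.160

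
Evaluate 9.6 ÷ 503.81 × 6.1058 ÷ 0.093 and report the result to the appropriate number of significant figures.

9.6 ÷ 503.81 × 6.1058 ÷ 0.093 = 1.25101948955…
Multiplication/division keeps the fewest significant figures: 9.6 → 2 s.f., 503.81 → 5 s.f., 6.1058 → 5 s.f., 0.093 → 2 s.f.; limit is 2.
Rounded to 2 significant figures: 1.3.

1.3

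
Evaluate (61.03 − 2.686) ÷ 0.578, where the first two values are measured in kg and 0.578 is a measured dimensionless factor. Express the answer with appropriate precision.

101 kg

61.03 kg − 2.686 kg = 58.344 kg; the difference is limited to 2 decimal places (4 s.f.).
Carrying full precision, 58.344 ÷ 0.578 = 100.941176471… kg; 0.578 has 3 s.f., so the result keeps min(4, 3) = 3 s.f.
Rounded to 3 significant figures: 101 kg.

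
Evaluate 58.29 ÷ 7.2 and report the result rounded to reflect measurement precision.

58.29 ÷ 7.2 = 8.09583333333…
Multiplication/division keeps the fewest significant figures: 58.29 → 4 s.f., 7.2 → 2 s.f.; limit is 2.
Rounded to 2 significant figures: 8.1.

8.1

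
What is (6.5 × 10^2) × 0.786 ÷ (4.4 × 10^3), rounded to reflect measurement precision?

(6.5 × 10^2) × 0.786 ÷ (4.4 × 10^3) = 0.116113636364…
Multiplication/division keeps the fewest significant figures: 6.5 × 10^2 → 2 s.f., 0.786 → 3 s.f., 4.4 × 10^3 → 2 s.f.; limit is 2.
Rounded to 2 significant figures: 0.12.

0.12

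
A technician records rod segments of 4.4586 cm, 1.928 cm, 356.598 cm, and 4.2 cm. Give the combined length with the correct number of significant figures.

4.4586 cm + 1.928 cm + 356.598 cm + 4.2 cm = 367.1846 cm.
Addition/subtraction keeps the fewest decimal places: 4.4586 → 4 decimal places, 1.928 → 3 decimal places, 356.598 → 3 decimal places, 4.2 → 1 decimal place; limit is 1.
Rounded to 1 decimal place: 367.2 cm.

367.2 cm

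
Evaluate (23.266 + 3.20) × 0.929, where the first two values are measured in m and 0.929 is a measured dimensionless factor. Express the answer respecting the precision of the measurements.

23.266 m + 3.20 m = 26.466 m; the sum is limited to 2 decimal places (4 s.f.).
Carrying full precision, 26.466 × 0.929 = 24.586914 m; 0.929 has 3 s.f., so the result keeps min(4, 3) = 3 s.f.
Rounded to 3 significant figures: 24.6 m.

24.6 m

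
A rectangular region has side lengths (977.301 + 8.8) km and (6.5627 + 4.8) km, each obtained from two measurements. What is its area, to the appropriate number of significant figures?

977.301 + 8.8 = 986.101, limited to 1 d.p. → 4 s.f.; 6.5627 + 4.8 = 11.3627, limited to 1 d.p. → 3 s.f.
Carrying full precision, 986.101 × 11.3627 = 11204.7698327; keep min(4, 3) = 3 s.f.
Rounded to 3 significant figures: 1.12 × 10^4 km².

1.12 × 10^4 km²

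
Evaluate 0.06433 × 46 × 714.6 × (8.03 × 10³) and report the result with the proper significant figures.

0.06433 × 46 × 714.6 × (8.03 × 10³) = 16980479.1248…
Multiplication/division keeps the fewest significant figures: 0.06433 → 4 s.f., 46 → 2 s.f., 714.6 → 4 s.f., 8.03 × 10³ → 3 s.f.; limit is 2.
Rounded to 2 significant figures: 1.7 × 10⁷.

1.7 × 10⁷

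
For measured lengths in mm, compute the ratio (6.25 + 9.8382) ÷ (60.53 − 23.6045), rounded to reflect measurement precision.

6.25 + 9.8382 = 16.0882, limited to 2 d.p. → 4 s.f.; 60.53 − 23.6045 = 36.9255, limited to 2 d.p. → 4 s.f.
Carrying full precision, 16.0882 ÷ 36.9255 = 0.435693490948…; keep min(4, 4) = 4 s.f.
Rounded to 4 significant figures: 0.4357.

0.4357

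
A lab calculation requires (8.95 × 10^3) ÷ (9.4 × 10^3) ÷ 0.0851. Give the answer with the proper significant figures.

11

(8.95 × 10^3) ÷ (9.4 × 10^3) ÷ 0.0851 = 11.1883391254…
Multiplication/division keeps the fewest significant figures: 8.95 × 10^3 → 3 s.f., 9.4 × 10^3 → 2 s.f., 0.0851 → 3 s.f.; limit is 2.
Rounded to 2 significant figures: 11.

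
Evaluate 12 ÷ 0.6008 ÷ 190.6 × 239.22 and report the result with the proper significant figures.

12 ÷ 0.6008 ÷ 190.6 × 239.22 = 25.0683593614…
Multiplication/division keeps the fewest significant figures: 12 → 2 s.f., 0.6008 → 4 s.f., 190.6 → 4 s.f., 239.22 → 5 s.f.; limit is 2.
Rounded to 2 significant figures: 25.

25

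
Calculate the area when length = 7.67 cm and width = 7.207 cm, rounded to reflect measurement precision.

area = 7.67 cm × 7.207 cm = 55.27769 cm².
7.67 has 3 significant figures; 7.207 has 4.
Division/multiplication keeps the fewest: 3 significant figures.
Rounded: 55.3 cm².

55.3 cm²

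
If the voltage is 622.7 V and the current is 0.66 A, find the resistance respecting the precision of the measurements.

resistance = 622.7 V ÷ 0.66 A = 943.484848485… Ω.
622.7 has 4 significant figures; 0.66 has 2.
Division/multiplication keeps the fewest: 2 significant figures.
Rounded: 9.4 × 10^2 Ω.

9.4 × 10^2 Ω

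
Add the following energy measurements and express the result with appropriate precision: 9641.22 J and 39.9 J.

9681.1 J

9641.22 J + 39.9 J = 9681.12 J.
Addition/subtraction keeps the fewest decimal places: 9641.22 → 2 decimal places, 39.9 → 1 decimal place; limit is 1.
Rounded to 1 decimal place: 9681.1 J.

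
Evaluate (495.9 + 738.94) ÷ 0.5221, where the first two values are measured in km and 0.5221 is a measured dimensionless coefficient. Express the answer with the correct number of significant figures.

495.9 km + 738.94 km = 1234.84 km; the sum is limited to 1 decimal place (5 s.f.).
Carrying full precision, 1234.84 ÷ 0.5221 = 2365.14077763… km; 0.5221 has 4 s.f., so the result keeps min(5, 4) = 4 s.f.
Rounded to 4 significant figures: 2365 km.

2365 km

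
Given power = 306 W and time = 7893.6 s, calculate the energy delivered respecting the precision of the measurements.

2.42 × 10⁶ J

energy delivered = 306 W × 7893.6 s = 2415441.6 J.
306 has 3 significant figures; 7893.6 has 5.
Division/multiplication keeps the fewest: 3 significant figures.
Rounded: 2.42 × 10⁶ J.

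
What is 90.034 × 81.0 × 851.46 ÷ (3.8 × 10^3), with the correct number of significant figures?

1.6 × 10^3

90.034 × 81.0 × 851.46 ÷ (3.8 × 10^3) = 1634.07587391…
Multiplication/division keeps the fewest significant figures: 90.034 → 5 s.f., 81.0 → 3 s.f., 851.46 → 5 s.f., 3.8 × 10^3 → 2 s.f.; limit is 2.
Rounded to 2 significant figures: 1.6 × 10^3.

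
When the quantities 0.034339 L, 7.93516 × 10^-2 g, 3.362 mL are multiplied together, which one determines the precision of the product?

3.362 mL

0.034339 L → 5 s.f.; 7.93516 × 10^-2 g → 6 s.f.; 3.362 mL → 4 s.f.
The fewest is 4 significant figures, from 3.362 mL.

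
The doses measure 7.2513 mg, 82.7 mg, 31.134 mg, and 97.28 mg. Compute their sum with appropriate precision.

7.2513 mg + 82.7 mg + 31.134 mg + 97.28 mg = 218.3653 mg.
Addition/subtraction keeps the fewest decimal places: 7.2513 → 4 decimal places, 82.7 → 1 decimal place, 31.134 → 3 decimal places, 97.28 → 2 decimal places; limit is 1.
Rounded to 1 decimal place: 218.4 mg.

218.4 mg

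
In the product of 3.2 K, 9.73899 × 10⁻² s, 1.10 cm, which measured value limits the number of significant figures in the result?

3.2 K

3.2 K → 2 s.f.; 9.73899 × 10⁻² s → 6 s.f.; 1.10 cm → 3 s.f.
The fewest is 2 significant figures, from 3.2 K.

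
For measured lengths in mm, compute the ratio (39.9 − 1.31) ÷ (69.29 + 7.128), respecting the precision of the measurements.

0.505

39.9 − 1.31 = 38.59, limited to 1 d.p. → 3 s.f.; 69.29 + 7.128 = 76.418, limited to 2 d.p. → 4 s.f.
Carrying full precision, 38.59 ÷ 76.418 = 0.504985736345…; keep min(3, 4) = 3 s.f.
Rounded to 3 significant figures: 0.505.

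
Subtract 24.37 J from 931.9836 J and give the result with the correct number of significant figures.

931.9836 J − 24.37 J = 907.6136 J.
Addition/subtraction keeps the fewest decimal places: 931.9836 → 4 decimal places, 24.37 → 2 decimal places; limit is 2.
Rounded to 2 decimal places: 907.61 J.

907.61 J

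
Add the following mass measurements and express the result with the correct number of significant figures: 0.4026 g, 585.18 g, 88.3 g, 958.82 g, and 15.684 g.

0.4026 g + 585.18 g + 88.3 g + 958.82 g + 15.684 g = 1648.3866 g.
Addition/subtraction keeps the fewest decimal places: 0.4026 → 4 decimal places, 585.18 → 2 decimal places, 88.3 → 1 decimal place, 958.82 → 2 decimal places, 15.684 → 3 decimal places; limit is 1.
Rounded to 1 decimal place: 1648.4 g.

1648.4 g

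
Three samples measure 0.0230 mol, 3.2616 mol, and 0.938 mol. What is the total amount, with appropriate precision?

0.0230 mol + 3.2616 mol + 0.938 mol = 4.2226 mol.
Addition/subtraction keeps the fewest decimal places: 0.0230 → 4 decimal places, 3.2616 → 4 decimal places, 0.938 → 3 decimal places; limit is 3.
Rounded to 3 decimal places: 4.223 mol.

4.223 mol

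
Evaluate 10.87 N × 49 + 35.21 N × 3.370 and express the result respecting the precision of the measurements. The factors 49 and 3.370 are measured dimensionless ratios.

6.5 × 10^2 N

10.87 × 49 = 532.63 → 5.3 × 10^2 N (2 s.f., last digit at the 10^1 place).
35.21 × 3.370 = 118.6577 → 1.187 × 10^2 N (4 s.f., last digit at the 10^-1 place).
Sum: 651.2877 N; keep the coarser place, 10^1.
Result: 6.5 × 10^2 N.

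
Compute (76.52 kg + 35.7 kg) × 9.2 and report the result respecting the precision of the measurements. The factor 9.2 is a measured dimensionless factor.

76.52 kg + 35.7 kg = 112.22 kg; the sum is limited to 1 decimal place (4 s.f.).
Carrying full precision, 112.22 × 9.2 = 1032.424 kg; 9.2 has 2 s.f., so the result keeps min(4, 2) = 2 s.f.
Rounded to 2 significant figures: 1.0 × 10³ kg.

1.0 × 10³ kg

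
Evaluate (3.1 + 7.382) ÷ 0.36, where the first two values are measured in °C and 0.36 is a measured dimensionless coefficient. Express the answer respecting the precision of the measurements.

3.1 °C + 7.382 °C = 10.482 °C; the sum is limited to 1 decimal place (3 s.f.).
Carrying full precision, 10.482 ÷ 0.36 = 29.1166666667… °C; 0.36 has 2 s.f., so the result keeps min(3, 2) = 2 s.f.
Rounded to 2 significant figures: 29 °C.

29 °C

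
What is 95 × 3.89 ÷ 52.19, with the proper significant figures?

7.1

95 × 3.89 ÷ 52.19 = 7.08085840199…
Multiplication/division keeps the fewest significant figures: 95 → 2 s.f., 3.89 → 3 s.f., 52.19 → 4 s.f.; limit is 2.
Rounded to 2 significant figures: 7.1.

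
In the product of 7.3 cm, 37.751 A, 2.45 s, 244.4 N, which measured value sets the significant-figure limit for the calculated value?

7.3 cm → 2 s.f.; 37.751 A → 5 s.f.; 2.45 s → 3 s.f.; 244.4 N → 4 s.f.
The fewest is 2 significant figures, from 7.3 cm.

7.3 cm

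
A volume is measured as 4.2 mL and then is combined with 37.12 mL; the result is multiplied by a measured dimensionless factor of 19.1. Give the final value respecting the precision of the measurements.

4.2 mL + 37.12 mL = 41.32 mL; the sum is limited to 1 decimal place (3 s.f.).
Carrying full precision, 41.32 × 19.1 = 789.212 mL; 19.1 has 3 s.f., so the result keeps min(3, 3) = 3 s.f.
Rounded to 3 significant figures: 789 mL.

789 mL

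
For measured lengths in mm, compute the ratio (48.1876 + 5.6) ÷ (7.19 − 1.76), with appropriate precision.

9.91

48.1876 + 5.6 = 53.7876, limited to 1 d.p. → 3 s.f.; 7.19 − 1.76 = 5.43, limited to 2 d.p. → 3 s.f.
Carrying full precision, 53.7876 ÷ 5.43 = 9.90563535912…; keep min(3, 3) = 3 s.f.
Rounded to 3 significant figures: 9.91.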